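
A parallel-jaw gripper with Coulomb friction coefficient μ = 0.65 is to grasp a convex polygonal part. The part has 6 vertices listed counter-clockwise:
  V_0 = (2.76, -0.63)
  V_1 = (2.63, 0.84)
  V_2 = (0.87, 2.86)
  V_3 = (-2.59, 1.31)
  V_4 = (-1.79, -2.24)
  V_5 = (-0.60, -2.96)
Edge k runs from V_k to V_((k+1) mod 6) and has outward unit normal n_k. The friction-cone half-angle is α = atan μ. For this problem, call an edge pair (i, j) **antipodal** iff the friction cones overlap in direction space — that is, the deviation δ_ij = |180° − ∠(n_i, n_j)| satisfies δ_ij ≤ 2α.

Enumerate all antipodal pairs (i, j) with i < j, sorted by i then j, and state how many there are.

count = 6; pairs: (0,3), (0,4), (1,3), (1,4), (2,4), (2,5)

α = atan 0.65 = 33.02°;  2α = 66.05°
n_0 = (+0.9961, +0.0881)
n_1 = (+0.7540, +0.6569)
n_2 = (-0.4088, +0.9126)
n_3 = (-0.9755, -0.2198)
n_4 = (-0.5177, -0.8556)
n_5 = (+0.5698, -0.8218)
  (0,1): δ = 143.99°  ·
  (0,2): δ = 70.92°  ·
  (0,3): δ = 7.65°  ✓
  (0,4): δ = 53.77°  ✓
  (0,5): δ = 119.69°  ·
  (1,2): δ = 106.93°  ·
  (1,3): δ = 28.37°  ✓
  (1,4): δ = 17.76°  ✓
  (1,5): δ = 83.67°  ·
  (2,3): δ = 101.43°  ·
  (2,4): δ = 55.31°  ✓
  (2,5): δ = 10.61°  ✓
  (3,4): δ = 133.88°  ·
  (3,5): δ = 67.96°  ·
  (4,5): δ = 114.08°  ·
antipodal pairs: 6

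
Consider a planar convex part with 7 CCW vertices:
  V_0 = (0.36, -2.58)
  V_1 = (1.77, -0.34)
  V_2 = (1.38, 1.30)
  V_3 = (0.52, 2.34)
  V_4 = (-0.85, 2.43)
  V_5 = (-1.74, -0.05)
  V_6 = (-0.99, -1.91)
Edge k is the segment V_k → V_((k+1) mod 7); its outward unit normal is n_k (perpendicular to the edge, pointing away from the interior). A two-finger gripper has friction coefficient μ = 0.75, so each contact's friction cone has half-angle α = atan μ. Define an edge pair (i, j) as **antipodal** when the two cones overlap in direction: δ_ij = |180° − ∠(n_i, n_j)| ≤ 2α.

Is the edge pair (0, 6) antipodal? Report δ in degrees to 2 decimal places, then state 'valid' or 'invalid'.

δ = 95.79°, invalid

α = atan 0.75 = 36.87°;  2α = 73.74°
edge 0: e_0 = (+1.41, +2.24);  n_0 = (+0.8463, -0.5327)
edge 6: e_6 = (+1.35, -0.67);  n_6 = (-0.4446, -0.8958)
∠(n_0, n_6) = 84.21°
δ = |180° − 84.21°| = 95.79°
95.79° > 2α = 73.74°  →  invalid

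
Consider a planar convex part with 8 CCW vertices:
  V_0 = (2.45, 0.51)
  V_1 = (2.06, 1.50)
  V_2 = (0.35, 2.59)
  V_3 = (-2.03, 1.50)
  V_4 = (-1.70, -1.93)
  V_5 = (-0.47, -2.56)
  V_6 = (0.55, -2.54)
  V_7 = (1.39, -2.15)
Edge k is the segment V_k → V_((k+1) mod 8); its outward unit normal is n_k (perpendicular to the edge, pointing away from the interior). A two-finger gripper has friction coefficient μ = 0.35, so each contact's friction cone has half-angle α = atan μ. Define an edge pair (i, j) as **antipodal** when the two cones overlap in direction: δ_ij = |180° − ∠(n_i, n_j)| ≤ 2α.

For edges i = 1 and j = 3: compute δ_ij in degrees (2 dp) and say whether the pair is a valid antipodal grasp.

α = atan 0.35 = 19.29°;  2α = 38.58°
edge 1: e_1 = (-1.71, +1.09);  n_1 = (+0.5375, +0.8433)
edge 3: e_3 = (+0.33, -3.43);  n_3 = (-0.9954, -0.0958)
∠(n_1, n_3) = 128.01°
δ = |180° − 128.01°| = 51.99°
51.99° > 2α = 38.58°  →  invalid

δ = 51.99°, invalid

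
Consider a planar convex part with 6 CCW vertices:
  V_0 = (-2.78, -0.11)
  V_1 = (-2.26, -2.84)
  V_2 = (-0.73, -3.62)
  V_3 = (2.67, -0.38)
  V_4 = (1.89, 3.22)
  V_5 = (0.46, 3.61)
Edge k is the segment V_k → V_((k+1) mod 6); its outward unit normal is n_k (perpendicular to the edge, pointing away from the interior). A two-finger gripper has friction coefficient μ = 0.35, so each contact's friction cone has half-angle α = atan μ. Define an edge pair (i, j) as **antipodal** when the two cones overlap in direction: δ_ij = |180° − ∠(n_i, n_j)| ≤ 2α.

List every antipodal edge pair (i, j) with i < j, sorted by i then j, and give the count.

count = 3; pairs: (0,3), (1,4), (2,5)

α = atan 0.35 = 19.29°;  2α = 38.58°
n_0 = (-0.9823, -0.1871)
n_1 = (-0.4542, -0.8909)
n_2 = (+0.6899, -0.7239)
n_3 = (+0.9773, +0.2118)
n_4 = (+0.2631, +0.9648)
n_5 = (-0.7541, +0.6568)
  (0,1): δ = 127.80°  ·
  (0,2): δ = 57.16°  ·
  (0,3): δ = 1.44°  ✓
  (0,4): δ = 63.96°  ·
  (0,5): δ = 128.16°  ·
  (1,2): δ = 109.37°  ·
  (1,3): δ = 50.76°  ·
  (1,4): δ = 11.76°  ✓
  (1,5): δ = 75.96°  ·
  (2,3): δ = 121.39°  ·
  (2,4): δ = 58.87°  ·
  (2,5): δ = 5.33°  ✓
  (3,4): δ = 117.48°  ·
  (3,5): δ = 53.28°  ·
  (4,5): δ = 115.80°  ·
antipodal pairs: 3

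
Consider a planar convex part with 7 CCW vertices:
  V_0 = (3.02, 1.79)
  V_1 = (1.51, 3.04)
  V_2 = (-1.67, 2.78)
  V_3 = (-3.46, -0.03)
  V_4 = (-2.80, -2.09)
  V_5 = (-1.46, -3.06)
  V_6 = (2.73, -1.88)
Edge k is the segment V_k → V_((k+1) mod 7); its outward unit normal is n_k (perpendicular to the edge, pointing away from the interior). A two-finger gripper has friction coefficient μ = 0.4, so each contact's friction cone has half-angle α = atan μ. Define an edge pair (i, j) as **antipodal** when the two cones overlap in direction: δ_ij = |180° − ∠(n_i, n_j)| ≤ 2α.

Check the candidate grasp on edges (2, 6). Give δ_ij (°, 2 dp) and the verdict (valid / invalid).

α = atan 0.4 = 21.80°;  2α = 43.60°
edge 2: e_2 = (-1.79, -2.81);  n_2 = (-0.8434, +0.5373)
edge 6: e_6 = (+0.29, +3.67);  n_6 = (+0.9969, -0.0788)
∠(n_2, n_6) = 152.02°
δ = |180° − 152.02°| = 27.98°
27.98° ≤ 2α = 43.60°  →  valid

δ = 27.98°, valid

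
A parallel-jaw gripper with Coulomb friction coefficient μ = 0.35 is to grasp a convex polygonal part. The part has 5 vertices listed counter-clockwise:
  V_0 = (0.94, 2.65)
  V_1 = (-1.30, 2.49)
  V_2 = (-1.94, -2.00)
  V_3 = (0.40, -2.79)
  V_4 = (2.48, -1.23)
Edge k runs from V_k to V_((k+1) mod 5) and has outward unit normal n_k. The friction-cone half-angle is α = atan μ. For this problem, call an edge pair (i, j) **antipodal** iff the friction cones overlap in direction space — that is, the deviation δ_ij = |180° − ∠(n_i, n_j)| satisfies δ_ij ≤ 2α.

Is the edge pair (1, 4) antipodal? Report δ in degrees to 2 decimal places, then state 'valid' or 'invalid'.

δ = 29.76°, valid

α = atan 0.35 = 19.29°;  2α = 38.58°
edge 1: e_1 = (-0.64, -4.49);  n_1 = (-0.9900, +0.1411)
edge 4: e_4 = (-1.54, +3.88);  n_4 = (+0.9295, +0.3689)
∠(n_1, n_4) = 150.24°
δ = |180° − 150.24°| = 29.76°
29.76° ≤ 2α = 38.58°  →  valid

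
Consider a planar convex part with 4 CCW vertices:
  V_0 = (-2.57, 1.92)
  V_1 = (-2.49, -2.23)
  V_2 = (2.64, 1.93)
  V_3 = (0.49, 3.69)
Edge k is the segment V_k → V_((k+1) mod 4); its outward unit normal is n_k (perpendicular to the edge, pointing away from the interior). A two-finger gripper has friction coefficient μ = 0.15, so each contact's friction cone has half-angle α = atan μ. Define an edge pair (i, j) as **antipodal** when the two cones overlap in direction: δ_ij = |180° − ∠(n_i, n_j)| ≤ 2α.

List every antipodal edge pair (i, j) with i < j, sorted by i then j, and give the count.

α = atan 0.15 = 8.53°;  2α = 17.06°
n_0 = (-0.9998, -0.0193)
n_1 = (+0.6299, -0.7767)
n_2 = (+0.6334, +0.7738)
n_3 = (-0.5007, +0.8656)
  (0,1): δ = 52.07°  ·
  (0,2): δ = 49.59°  ·
  (0,3): δ = 118.94°  ·
  (1,2): δ = 78.34°  ·
  (1,3): δ = 8.99°  ✓
  (2,3): δ = 110.65°  ·
antipodal pairs: 1

count = 1; pairs: (1,3)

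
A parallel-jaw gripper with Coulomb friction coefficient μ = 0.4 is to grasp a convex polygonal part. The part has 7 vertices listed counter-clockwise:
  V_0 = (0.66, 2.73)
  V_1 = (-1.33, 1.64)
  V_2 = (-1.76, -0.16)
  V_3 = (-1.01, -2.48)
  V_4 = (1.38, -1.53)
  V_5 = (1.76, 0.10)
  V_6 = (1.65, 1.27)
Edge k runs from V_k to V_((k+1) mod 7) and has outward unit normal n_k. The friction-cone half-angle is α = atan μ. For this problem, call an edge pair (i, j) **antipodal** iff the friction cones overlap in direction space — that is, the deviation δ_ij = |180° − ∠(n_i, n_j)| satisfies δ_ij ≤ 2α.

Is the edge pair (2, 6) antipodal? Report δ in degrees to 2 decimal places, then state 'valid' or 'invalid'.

α = atan 0.4 = 21.80°;  2α = 43.60°
edge 2: e_2 = (+0.75, -2.32);  n_2 = (-0.9515, -0.3076)
edge 6: e_6 = (-0.99, +1.46);  n_6 = (+0.8277, +0.5612)
∠(n_2, n_6) = 163.77°
δ = |180° − 163.77°| = 16.23°
16.23° ≤ 2α = 43.60°  →  valid

δ = 16.23°, valid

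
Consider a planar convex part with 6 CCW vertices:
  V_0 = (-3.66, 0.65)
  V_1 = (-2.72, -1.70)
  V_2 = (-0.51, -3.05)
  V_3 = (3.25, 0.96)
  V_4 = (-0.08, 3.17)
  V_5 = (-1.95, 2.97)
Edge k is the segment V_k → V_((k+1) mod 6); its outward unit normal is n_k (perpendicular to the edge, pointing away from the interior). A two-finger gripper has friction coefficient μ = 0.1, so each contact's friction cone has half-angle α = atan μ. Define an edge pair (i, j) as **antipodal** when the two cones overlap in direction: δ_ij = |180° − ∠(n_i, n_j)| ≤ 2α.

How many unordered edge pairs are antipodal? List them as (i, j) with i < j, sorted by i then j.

count = 2; pairs: (1,3), (2,5)

α = atan 0.1 = 5.71°;  2α = 11.42°
n_0 = (-0.9285, -0.3714)
n_1 = (-0.5213, -0.8534)
n_2 = (+0.7295, -0.6840)
n_3 = (+0.5530, +0.8332)
n_4 = (-0.1063, +0.9943)
n_5 = (-0.8050, +0.5933)
  (0,1): δ = 143.22°  ·
  (0,2): δ = 64.96°  ·
  (0,3): δ = 34.63°  ·
  (0,4): δ = 74.30°  ·
  (0,5): δ = 121.81°  ·
  (1,2): δ = 101.74°  ·
  (1,3): δ = 2.15°  ✓
  (1,4): δ = 37.52°  ·
  (1,5): δ = 85.03°  ·
  (2,3): δ = 80.41°  ·
  (2,4): δ = 40.74°  ·
  (2,5): δ = 6.76°  ✓
  (3,4): δ = 140.32°  ·
  (3,5): δ = 92.82°  ·
  (4,5): δ = 132.50°  ·
antipodal pairs: 2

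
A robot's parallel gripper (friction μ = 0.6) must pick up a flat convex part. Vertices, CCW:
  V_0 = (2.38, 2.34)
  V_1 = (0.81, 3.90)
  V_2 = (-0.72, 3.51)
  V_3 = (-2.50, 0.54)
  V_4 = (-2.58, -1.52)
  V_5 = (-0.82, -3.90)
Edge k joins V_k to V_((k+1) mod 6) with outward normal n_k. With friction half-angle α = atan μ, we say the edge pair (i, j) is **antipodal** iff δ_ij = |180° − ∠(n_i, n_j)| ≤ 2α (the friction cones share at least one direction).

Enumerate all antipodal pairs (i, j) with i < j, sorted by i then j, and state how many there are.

α = atan 0.6 = 30.96°;  2α = 61.93°
n_0 = (+0.7048, +0.7094)
n_1 = (-0.2470, +0.9690)
n_2 = (-0.8577, +0.5141)
n_3 = (-0.9992, +0.0388)
n_4 = (-0.8040, -0.5946)
n_5 = (+0.8898, -0.4563)
  (0,1): δ = 120.88°  ·
  (0,2): δ = 76.12°  ·
  (0,3): δ = 47.41°  ✓
  (0,4): δ = 8.70°  ✓
  (0,5): δ = 107.67°  ·
  (1,2): δ = 135.24°  ·
  (1,3): δ = 106.52°  ·
  (1,4): δ = 67.82°  ·
  (1,5): δ = 48.55°  ✓
  (2,3): δ = 151.29°  ·
  (2,4): δ = 112.58°  ·
  (2,5): δ = 3.79°  ✓
  (3,4): δ = 141.29°  ·
  (3,5): δ = 24.93°  ✓
  (4,5): δ = 63.63°  ·
antipodal pairs: 5

count = 5; pairs: (0,3), (0,4), (1,5), (2,5), (3,5)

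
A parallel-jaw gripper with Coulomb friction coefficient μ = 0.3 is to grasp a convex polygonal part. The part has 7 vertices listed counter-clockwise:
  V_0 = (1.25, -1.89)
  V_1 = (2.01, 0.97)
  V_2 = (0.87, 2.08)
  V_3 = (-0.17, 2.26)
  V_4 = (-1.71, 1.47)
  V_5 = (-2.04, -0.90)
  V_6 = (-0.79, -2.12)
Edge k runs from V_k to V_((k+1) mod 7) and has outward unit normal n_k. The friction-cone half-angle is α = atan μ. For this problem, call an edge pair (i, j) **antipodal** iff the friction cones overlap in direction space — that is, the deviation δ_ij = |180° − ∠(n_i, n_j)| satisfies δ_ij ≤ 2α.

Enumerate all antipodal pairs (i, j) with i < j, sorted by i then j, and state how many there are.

α = atan 0.3 = 16.70°;  2α = 33.40°
n_0 = (+0.9665, -0.2568)
n_1 = (+0.6976, +0.7165)
n_2 = (+0.1705, +0.9854)
n_3 = (-0.4564, +0.8898)
n_4 = (-0.9904, +0.1379)
n_5 = (-0.6985, -0.7156)
n_6 = (+0.1120, -0.9937)
  (0,1): δ = 119.35°  ·
  (0,2): δ = 84.94°  ·
  (0,3): δ = 47.96°  ·
  (0,4): δ = 6.95°  ✓
  (0,5): δ = 60.58°  ·
  (0,6): δ = 111.31°  ·
  (1,2): δ = 145.58°  ·
  (1,3): δ = 108.61°  ·
  (1,4): δ = 53.69°  ·
  (1,5): δ = 0.07°  ✓
  (1,6): δ = 50.67°  ·
  (2,3): δ = 143.02°  ·
  (2,4): δ = 88.11°  ·
  (2,5): δ = 34.48°  ·
  (2,6): δ = 16.25°  ✓
  (3,4): δ = 125.08°  ·
  (3,5): δ = 71.46°  ·
  (3,6): δ = 20.72°  ✓
  (4,5): δ = 126.38°  ·
  (4,6): δ = 75.64°  ·
  (5,6): δ = 129.26°  ·
antipodal pairs: 4

count = 4; pairs: (0,4), (1,5), (2,6), (3,6)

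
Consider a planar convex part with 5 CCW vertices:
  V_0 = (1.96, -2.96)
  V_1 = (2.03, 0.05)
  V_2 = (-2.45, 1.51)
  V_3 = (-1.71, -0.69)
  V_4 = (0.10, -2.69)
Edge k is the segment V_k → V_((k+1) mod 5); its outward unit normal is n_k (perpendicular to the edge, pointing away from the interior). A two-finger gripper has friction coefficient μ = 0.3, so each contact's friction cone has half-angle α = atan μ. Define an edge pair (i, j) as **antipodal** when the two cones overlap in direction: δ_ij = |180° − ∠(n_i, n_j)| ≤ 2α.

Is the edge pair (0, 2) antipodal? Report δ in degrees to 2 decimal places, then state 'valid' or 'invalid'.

δ = 19.92°, valid

α = atan 0.3 = 16.70°;  2α = 33.40°
edge 0: e_0 = (+0.07, +3.01);  n_0 = (+0.9997, -0.0232)
edge 2: e_2 = (+0.74, -2.20);  n_2 = (-0.9478, -0.3188)
∠(n_0, n_2) = 160.08°
δ = |180° − 160.08°| = 19.92°
19.92° ≤ 2α = 33.40°  →  valid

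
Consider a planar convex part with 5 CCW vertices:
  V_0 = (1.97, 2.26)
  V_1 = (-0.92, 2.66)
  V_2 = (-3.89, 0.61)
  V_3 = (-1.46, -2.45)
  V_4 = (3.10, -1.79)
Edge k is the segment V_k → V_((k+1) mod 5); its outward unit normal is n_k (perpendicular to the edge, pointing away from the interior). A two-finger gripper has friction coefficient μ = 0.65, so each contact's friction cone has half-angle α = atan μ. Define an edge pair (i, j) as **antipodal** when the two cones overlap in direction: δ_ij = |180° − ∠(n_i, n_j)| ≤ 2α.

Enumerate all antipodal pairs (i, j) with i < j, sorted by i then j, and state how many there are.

count = 4; pairs: (0,2), (0,3), (1,3), (2,4)

α = atan 0.65 = 33.02°;  2α = 66.05°
n_0 = (+0.1371, +0.9906)
n_1 = (-0.5681, +0.8230)
n_2 = (-0.7831, -0.6219)
n_3 = (+0.1432, -0.9897)
n_4 = (+0.9632, +0.2687)
  (0,1): δ = 137.51°  ·
  (0,2): δ = 43.67°  ✓
  (0,3): δ = 16.12°  ✓
  (0,4): δ = 113.47°  ·
  (1,2): δ = 86.16°  ·
  (1,3): δ = 26.38°  ✓
  (1,4): δ = 70.97°  ·
  (2,3): δ = 120.22°  ·
  (2,4): δ = 22.86°  ✓
  (3,4): δ = 82.65°  ·
antipodal pairs: 4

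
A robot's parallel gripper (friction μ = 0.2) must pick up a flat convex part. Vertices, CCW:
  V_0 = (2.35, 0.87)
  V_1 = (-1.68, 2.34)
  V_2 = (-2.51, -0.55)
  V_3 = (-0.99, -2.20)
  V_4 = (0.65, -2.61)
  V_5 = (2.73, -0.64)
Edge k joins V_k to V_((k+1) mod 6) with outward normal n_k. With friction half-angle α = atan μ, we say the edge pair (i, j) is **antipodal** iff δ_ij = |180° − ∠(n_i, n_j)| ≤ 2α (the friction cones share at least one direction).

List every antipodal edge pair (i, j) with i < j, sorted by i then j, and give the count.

count = 1; pairs: (0,3)

α = atan 0.2 = 11.31°;  2α = 22.62°
n_0 = (+0.3427, +0.9395)
n_1 = (-0.9611, +0.2760)
n_2 = (-0.7355, -0.6775)
n_3 = (-0.2425, -0.9701)
n_4 = (+0.6876, -0.7260)
n_5 = (+0.9698, +0.2440)
  (0,1): δ = 85.98°  ·
  (0,2): δ = 27.31°  ·
  (0,3): δ = 6.00°  ✓
  (0,4): δ = 63.48°  ·
  (0,5): δ = 124.17°  ·
  (1,2): δ = 121.32°  ·
  (1,3): δ = 88.01°  ·
  (1,4): δ = 30.53°  ·
  (1,5): δ = 30.15°  ·
  (2,3): δ = 146.69°  ·
  (2,4): δ = 89.21°  ·
  (2,5): δ = 28.53°  ·
  (3,4): δ = 122.52°  ·
  (3,5): δ = 61.84°  ·
  (4,5): δ = 119.32°  ·
antipodal pairs: 1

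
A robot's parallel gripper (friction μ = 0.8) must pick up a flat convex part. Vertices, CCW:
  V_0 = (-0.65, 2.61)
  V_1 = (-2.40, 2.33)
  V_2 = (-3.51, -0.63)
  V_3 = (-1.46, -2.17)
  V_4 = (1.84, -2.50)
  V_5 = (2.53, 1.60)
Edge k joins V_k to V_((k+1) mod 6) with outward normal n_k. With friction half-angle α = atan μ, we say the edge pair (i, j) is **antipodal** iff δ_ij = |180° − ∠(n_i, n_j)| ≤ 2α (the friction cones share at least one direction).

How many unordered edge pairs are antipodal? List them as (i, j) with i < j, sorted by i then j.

α = atan 0.8 = 38.66°;  2α = 77.32°
n_0 = (-0.1580, +0.9874)
n_1 = (-0.9363, +0.3511)
n_2 = (-0.6006, -0.7995)
n_3 = (-0.0995, -0.9950)
n_4 = (+0.9861, -0.1660)
n_5 = (+0.3027, +0.9531)
  (0,1): δ = 119.65°  ·
  (0,2): δ = 46.00°  ✓
  (0,3): δ = 14.80°  ✓
  (0,4): δ = 71.36°  ✓
  (0,5): δ = 153.29°  ·
  (1,2): δ = 106.36°  ·
  (1,3): δ = 75.15°  ✓
  (1,4): δ = 11.00°  ✓
  (1,5): δ = 92.94°  ·
  (2,3): δ = 148.80°  ·
  (2,4): δ = 62.64°  ✓
  (2,5): δ = 19.29°  ✓
  (3,4): δ = 93.84°  ·
  (3,5): δ = 11.91°  ✓
  (4,5): δ = 98.07°  ·
antipodal pairs: 8

count = 8; pairs: (0,2), (0,3), (0,4), (1,3), (1,4), (2,4), (2,5), (3,5)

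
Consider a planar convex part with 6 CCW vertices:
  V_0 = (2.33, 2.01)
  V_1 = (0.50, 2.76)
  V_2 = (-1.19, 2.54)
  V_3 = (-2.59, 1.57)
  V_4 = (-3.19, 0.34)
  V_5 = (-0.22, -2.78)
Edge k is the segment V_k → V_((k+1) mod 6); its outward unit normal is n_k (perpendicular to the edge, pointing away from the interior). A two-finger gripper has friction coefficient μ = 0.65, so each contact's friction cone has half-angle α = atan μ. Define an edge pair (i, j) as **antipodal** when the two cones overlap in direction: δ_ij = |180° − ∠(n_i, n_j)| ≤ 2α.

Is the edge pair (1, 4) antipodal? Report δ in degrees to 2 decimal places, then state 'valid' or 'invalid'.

α = atan 0.65 = 33.02°;  2α = 66.05°
edge 1: e_1 = (-1.69, -0.22);  n_1 = (-0.1291, +0.9916)
edge 4: e_4 = (+2.97, -3.12);  n_4 = (-0.7243, -0.6895)
∠(n_1, n_4) = 126.17°
δ = |180° − 126.17°| = 53.83°
53.83° ≤ 2α = 66.05°  →  valid

δ = 53.83°, valid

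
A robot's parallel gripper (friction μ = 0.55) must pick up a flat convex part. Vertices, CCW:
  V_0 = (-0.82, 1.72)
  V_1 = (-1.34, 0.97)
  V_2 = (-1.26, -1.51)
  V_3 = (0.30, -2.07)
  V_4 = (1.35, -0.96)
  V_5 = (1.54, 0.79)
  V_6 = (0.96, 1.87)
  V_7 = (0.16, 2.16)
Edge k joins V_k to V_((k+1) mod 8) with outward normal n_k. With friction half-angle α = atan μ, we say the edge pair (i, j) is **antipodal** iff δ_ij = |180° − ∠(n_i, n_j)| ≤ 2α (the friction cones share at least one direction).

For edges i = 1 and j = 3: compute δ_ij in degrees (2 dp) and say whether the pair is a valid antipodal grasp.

δ = 45.26°, valid

α = atan 0.55 = 28.81°;  2α = 57.62°
edge 1: e_1 = (+0.08, -2.48);  n_1 = (-0.9995, -0.0322)
edge 3: e_3 = (+1.05, +1.11);  n_3 = (+0.7265, -0.6872)
∠(n_1, n_3) = 134.74°
δ = |180° − 134.74°| = 45.26°
45.26° ≤ 2α = 57.62°  →  valid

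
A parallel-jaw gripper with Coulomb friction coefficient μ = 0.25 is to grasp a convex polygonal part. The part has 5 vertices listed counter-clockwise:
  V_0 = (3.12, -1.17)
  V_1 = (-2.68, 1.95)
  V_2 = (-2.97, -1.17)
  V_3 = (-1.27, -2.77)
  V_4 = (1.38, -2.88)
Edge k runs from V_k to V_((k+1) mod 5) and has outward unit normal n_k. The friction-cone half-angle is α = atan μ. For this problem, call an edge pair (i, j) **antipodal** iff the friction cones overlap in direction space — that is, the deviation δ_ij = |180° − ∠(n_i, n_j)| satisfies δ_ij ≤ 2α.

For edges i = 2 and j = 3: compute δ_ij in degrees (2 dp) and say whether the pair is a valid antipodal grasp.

δ = 139.11°, invalid

α = atan 0.25 = 14.04°;  2α = 28.07°
edge 2: e_2 = (+1.70, -1.60);  n_2 = (-0.6854, -0.7282)
edge 3: e_3 = (+2.65, -0.11);  n_3 = (-0.0415, -0.9991)
∠(n_2, n_3) = 40.89°
δ = |180° − 40.89°| = 139.11°
139.11° > 2α = 28.07°  →  invalid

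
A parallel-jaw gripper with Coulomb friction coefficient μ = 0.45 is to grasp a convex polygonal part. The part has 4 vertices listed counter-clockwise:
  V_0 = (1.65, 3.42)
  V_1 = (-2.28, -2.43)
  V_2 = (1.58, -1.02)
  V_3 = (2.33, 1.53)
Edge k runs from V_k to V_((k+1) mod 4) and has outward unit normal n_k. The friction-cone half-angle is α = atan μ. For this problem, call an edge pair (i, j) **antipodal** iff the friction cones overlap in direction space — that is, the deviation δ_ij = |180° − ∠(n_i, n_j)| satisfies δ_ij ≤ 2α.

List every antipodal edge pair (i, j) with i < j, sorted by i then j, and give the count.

α = atan 0.45 = 24.23°;  2α = 48.46°
n_0 = (-0.8301, +0.5576)
n_1 = (+0.3431, -0.9393)
n_2 = (+0.9594, -0.2822)
n_3 = (+0.9410, +0.3385)
  (0,1): δ = 36.04°  ✓
  (0,2): δ = 17.50°  ✓
  (0,3): δ = 53.68°  ·
  (1,2): δ = 126.46°  ·
  (1,3): δ = 90.28°  ·
  (2,3): δ = 143.82°  ·
antipodal pairs: 2

count = 2; pairs: (0,1), (0,2)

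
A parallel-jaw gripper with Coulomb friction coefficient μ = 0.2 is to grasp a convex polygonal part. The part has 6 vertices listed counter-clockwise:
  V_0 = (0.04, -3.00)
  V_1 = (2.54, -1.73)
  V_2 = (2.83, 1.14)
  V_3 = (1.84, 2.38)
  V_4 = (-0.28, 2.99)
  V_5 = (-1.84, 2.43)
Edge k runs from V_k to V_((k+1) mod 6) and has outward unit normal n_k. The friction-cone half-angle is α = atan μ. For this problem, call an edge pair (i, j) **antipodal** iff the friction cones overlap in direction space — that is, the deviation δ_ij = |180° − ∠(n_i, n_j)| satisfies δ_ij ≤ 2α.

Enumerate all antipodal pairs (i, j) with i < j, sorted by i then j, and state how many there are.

α = atan 0.2 = 11.31°;  2α = 22.62°
n_0 = (+0.4529, -0.8916)
n_1 = (+0.9949, -0.1005)
n_2 = (+0.7815, +0.6239)
n_3 = (+0.2765, +0.9610)
n_4 = (-0.3379, +0.9412)
n_5 = (-0.9450, -0.3272)
  (0,1): δ = 122.70°  ·
  (0,2): δ = 78.33°  ·
  (0,3): δ = 42.98°  ·
  (0,4): δ = 7.18°  ✓
  (0,5): δ = 82.17°  ·
  (1,2): δ = 135.63°  ·
  (1,3): δ = 100.28°  ·
  (1,4): δ = 64.48°  ·
  (1,5): δ = 24.87°  ·
  (2,3): δ = 144.66°  ·
  (2,4): δ = 108.86°  ·
  (2,5): δ = 19.51°  ✓
  (3,4): δ = 144.20°  ·
  (3,5): δ = 54.85°  ·
  (4,5): δ = 90.65°  ·
antipodal pairs: 2

count = 2; pairs: (0,4), (2,5)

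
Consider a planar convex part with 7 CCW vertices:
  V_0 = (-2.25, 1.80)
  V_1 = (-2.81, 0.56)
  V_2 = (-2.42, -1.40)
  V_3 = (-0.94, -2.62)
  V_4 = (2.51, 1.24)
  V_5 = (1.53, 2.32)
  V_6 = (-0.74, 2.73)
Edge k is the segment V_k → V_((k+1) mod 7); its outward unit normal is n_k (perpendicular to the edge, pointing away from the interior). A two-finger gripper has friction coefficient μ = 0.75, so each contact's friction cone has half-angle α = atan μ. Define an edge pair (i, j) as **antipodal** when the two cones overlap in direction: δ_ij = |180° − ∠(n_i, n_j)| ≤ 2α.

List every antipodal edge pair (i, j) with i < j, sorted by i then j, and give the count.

α = atan 0.75 = 36.87°;  2α = 73.74°
n_0 = (-0.9114, +0.4116)
n_1 = (-0.9808, -0.1952)
n_2 = (-0.6361, -0.7716)
n_3 = (+0.7456, -0.6664)
n_4 = (+0.7406, +0.6720)
n_5 = (+0.1777, +0.9841)
n_6 = (-0.5244, +0.8515)
  (0,1): δ = 144.44°  ·
  (0,2): δ = 105.20°  ·
  (0,3): δ = 17.49°  ✓
  (0,4): δ = 66.53°  ✓
  (0,5): δ = 104.07°  ·
  (0,6): δ = 145.93°  ·
  (1,2): δ = 140.75°  ·
  (1,3): δ = 53.04°  ✓
  (1,4): δ = 30.97°  ✓
  (1,5): δ = 68.51°  ✓
  (1,6): δ = 110.37°  ·
  (2,3): δ = 92.29°  ·
  (2,4): δ = 8.28°  ✓
  (2,5): δ = 29.26°  ✓
  (2,6): δ = 71.13°  ✓
  (3,4): δ = 95.99°  ·
  (3,5): δ = 58.45°  ✓
  (3,6): δ = 16.58°  ✓
  (4,5): δ = 142.46°  ·
  (4,6): δ = 100.59°  ·
  (5,6): δ = 138.13°  ·
antipodal pairs: 10

count = 10; pairs: (0,3), (0,4), (1,3), (1,4), (1,5), (2,4), (2,5), (2,6), (3,5), (3,6)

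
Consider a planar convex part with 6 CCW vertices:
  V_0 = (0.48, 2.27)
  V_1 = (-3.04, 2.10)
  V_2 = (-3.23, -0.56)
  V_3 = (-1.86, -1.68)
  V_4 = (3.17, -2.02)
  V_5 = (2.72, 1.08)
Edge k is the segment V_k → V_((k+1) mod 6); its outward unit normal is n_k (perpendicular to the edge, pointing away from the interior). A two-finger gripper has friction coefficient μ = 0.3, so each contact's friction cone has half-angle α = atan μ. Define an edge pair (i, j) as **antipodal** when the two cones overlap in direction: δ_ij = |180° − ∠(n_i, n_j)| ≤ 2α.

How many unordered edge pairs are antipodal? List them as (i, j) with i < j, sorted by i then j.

count = 4; pairs: (0,3), (1,4), (2,5), (3,5)

α = atan 0.3 = 16.70°;  2α = 33.40°
n_0 = (-0.0482, +0.9988)
n_1 = (-0.9975, +0.0712)
n_2 = (-0.6329, -0.7742)
n_3 = (-0.0674, -0.9977)
n_4 = (+0.9896, +0.1437)
n_5 = (+0.4692, +0.8831)
  (0,1): δ = 96.85°  ·
  (0,2): δ = 42.03°  ·
  (0,3): δ = 6.63°  ✓
  (0,4): δ = 95.49°  ·
  (0,5): δ = 149.26°  ·
  (1,2): δ = 125.18°  ·
  (1,3): δ = 89.78°  ·
  (1,4): δ = 12.35°  ✓
  (1,5): δ = 66.11°  ·
  (2,3): δ = 144.60°  ·
  (2,4): δ = 42.47°  ·
  (2,5): δ = 11.29°  ✓
  (3,4): δ = 77.87°  ·
  (3,5): δ = 24.11°  ✓
  (4,5): δ = 126.24°  ·
antipodal pairs: 4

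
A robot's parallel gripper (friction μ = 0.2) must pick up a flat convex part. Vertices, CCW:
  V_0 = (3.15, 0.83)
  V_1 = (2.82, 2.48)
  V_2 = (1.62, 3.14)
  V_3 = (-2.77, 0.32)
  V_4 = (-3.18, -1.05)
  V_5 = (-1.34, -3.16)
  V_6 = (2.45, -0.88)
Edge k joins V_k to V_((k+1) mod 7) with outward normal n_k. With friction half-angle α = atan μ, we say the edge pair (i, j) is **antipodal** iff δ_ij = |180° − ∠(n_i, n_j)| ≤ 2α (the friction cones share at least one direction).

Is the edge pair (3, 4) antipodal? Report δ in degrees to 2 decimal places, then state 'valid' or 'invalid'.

δ = 122.25°, invalid

α = atan 0.2 = 11.31°;  2α = 22.62°
edge 3: e_3 = (-0.41, -1.37);  n_3 = (-0.9580, +0.2867)
edge 4: e_4 = (+1.84, -2.11);  n_4 = (-0.7537, -0.6572)
∠(n_3, n_4) = 57.75°
δ = |180° − 57.75°| = 122.25°
122.25° > 2α = 22.62°  →  invalid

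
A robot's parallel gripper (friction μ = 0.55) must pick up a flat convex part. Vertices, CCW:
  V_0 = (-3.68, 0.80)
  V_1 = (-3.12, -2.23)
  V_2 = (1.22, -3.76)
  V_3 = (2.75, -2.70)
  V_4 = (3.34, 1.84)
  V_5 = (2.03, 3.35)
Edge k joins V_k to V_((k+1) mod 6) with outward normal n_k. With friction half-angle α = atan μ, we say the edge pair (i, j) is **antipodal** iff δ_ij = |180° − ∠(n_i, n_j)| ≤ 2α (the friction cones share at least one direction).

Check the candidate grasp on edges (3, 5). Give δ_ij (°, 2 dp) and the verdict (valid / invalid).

δ = 58.53°, invalid

α = atan 0.55 = 28.81°;  2α = 57.62°
edge 3: e_3 = (+0.59, +4.54);  n_3 = (+0.9917, -0.1289)
edge 5: e_5 = (-5.71, -2.55);  n_5 = (-0.4078, +0.9131)
∠(n_3, n_5) = 121.47°
δ = |180° − 121.47°| = 58.53°
58.53° > 2α = 57.62°  →  invalid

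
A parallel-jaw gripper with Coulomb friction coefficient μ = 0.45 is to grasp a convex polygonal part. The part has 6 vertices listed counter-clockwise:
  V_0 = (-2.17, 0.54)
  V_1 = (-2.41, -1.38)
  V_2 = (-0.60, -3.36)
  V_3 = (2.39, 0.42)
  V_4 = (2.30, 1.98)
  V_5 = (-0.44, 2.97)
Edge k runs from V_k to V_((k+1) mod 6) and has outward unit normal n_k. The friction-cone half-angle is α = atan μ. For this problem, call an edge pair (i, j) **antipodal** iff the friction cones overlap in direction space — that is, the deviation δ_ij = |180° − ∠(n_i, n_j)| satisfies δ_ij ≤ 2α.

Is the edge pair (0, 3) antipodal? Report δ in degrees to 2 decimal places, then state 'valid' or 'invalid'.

α = atan 0.45 = 24.23°;  2α = 48.46°
edge 0: e_0 = (-0.24, -1.92);  n_0 = (-0.9923, +0.1240)
edge 3: e_3 = (-0.09, +1.56);  n_3 = (+0.9983, +0.0576)
∠(n_0, n_3) = 169.57°
δ = |180° − 169.57°| = 10.43°
10.43° ≤ 2α = 48.46°  →  valid

δ = 10.43°, valid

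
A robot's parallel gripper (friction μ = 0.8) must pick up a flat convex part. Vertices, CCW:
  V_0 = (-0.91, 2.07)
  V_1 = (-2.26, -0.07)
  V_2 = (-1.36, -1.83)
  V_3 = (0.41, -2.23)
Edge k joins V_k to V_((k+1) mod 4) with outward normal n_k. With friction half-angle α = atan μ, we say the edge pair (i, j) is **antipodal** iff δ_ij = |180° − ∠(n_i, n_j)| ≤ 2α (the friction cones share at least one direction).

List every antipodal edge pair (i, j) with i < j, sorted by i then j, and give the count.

count = 4; pairs: (0,2), (0,3), (1,3), (2,3)

α = atan 0.8 = 38.66°;  2α = 77.32°
n_0 = (-0.8458, +0.5335)
n_1 = (-0.8903, -0.4553)
n_2 = (-0.2204, -0.9754)
n_3 = (+0.9560, +0.2935)
  (0,1): δ = 120.67°  ·
  (0,2): δ = 70.49°  ✓
  (0,3): δ = 49.31°  ✓
  (1,2): δ = 129.82°  ·
  (1,3): δ = 10.02°  ✓
  (2,3): δ = 60.20°  ✓
antipodal pairs: 4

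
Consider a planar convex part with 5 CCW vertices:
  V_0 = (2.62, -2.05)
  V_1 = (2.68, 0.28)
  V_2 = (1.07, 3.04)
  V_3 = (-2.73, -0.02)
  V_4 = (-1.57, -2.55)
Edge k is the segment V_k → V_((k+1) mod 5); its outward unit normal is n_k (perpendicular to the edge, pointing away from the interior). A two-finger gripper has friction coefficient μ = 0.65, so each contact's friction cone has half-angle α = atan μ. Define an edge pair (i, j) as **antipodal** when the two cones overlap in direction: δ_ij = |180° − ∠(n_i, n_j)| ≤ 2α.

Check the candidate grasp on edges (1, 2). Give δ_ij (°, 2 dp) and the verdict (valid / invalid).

α = atan 0.65 = 33.02°;  2α = 66.05°
edge 1: e_1 = (-1.61, +2.76);  n_1 = (+0.8638, +0.5039)
edge 2: e_2 = (-3.80, -3.06);  n_2 = (-0.6272, +0.7789)
∠(n_1, n_2) = 98.59°
δ = |180° − 98.59°| = 81.41°
81.41° > 2α = 66.05°  →  invalid

δ = 81.41°, invalid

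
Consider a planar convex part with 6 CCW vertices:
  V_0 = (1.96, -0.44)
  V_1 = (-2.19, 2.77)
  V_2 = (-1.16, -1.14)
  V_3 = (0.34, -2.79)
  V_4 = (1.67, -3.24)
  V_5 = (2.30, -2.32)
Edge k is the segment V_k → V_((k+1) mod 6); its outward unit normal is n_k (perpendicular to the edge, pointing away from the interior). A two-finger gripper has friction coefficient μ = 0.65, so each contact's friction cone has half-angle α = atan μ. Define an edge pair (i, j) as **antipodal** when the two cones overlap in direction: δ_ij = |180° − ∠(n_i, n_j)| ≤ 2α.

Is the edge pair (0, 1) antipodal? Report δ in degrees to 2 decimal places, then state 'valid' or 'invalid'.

α = atan 0.65 = 33.02°;  2α = 66.05°
edge 0: e_0 = (-4.15, +3.21);  n_0 = (+0.6118, +0.7910)
edge 1: e_1 = (+1.03, -3.91);  n_1 = (-0.9670, -0.2547)
∠(n_0, n_1) = 142.48°
δ = |180° − 142.48°| = 37.52°
37.52° ≤ 2α = 66.05°  →  valid

δ = 37.52°, valid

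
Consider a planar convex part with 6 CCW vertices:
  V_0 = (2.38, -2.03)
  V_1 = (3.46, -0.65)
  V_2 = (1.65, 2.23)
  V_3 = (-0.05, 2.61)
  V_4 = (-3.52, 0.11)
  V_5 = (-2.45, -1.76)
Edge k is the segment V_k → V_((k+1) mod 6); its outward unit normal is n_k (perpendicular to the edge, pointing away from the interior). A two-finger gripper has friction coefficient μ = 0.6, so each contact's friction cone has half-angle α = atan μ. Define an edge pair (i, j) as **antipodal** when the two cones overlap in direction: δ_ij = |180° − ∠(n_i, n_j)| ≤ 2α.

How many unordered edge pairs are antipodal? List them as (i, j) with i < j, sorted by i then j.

α = atan 0.6 = 30.96°;  2α = 61.93°
n_0 = (+0.7875, -0.6163)
n_1 = (+0.8467, +0.5321)
n_2 = (+0.2181, +0.9759)
n_3 = (-0.5846, +0.8114)
n_4 = (-0.8680, -0.4966)
n_5 = (-0.0558, -0.9984)
  (0,1): δ = 109.80°  ·
  (0,2): δ = 64.55°  ·
  (0,3): δ = 16.18°  ✓
  (0,4): δ = 67.82°  ·
  (0,5): δ = 124.85°  ·
  (1,2): δ = 134.75°  ·
  (1,3): δ = 86.38°  ·
  (1,4): δ = 2.37°  ✓
  (1,5): δ = 54.65°  ✓
  (2,3): δ = 131.63°  ·
  (2,4): δ = 47.62°  ✓
  (2,5): δ = 9.40°  ✓
  (3,4): δ = 95.99°  ·
  (3,5): δ = 38.97°  ✓
  (4,5): δ = 122.98°  ·
antipodal pairs: 6

count = 6; pairs: (0,3), (1,4), (1,5), (2,4), (2,5), (3,5)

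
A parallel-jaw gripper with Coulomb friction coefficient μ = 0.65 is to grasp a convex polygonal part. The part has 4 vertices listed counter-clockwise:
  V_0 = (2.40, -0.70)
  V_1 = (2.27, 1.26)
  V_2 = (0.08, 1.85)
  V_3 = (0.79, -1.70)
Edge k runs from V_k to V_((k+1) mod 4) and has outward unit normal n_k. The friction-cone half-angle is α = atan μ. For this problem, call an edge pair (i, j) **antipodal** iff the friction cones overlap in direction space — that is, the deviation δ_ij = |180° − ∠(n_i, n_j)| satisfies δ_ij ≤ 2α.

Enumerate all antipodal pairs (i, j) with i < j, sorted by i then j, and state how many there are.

α = atan 0.65 = 33.02°;  2α = 66.05°
n_0 = (+0.9978, +0.0662)
n_1 = (+0.2601, +0.9656)
n_2 = (-0.9806, -0.1961)
n_3 = (+0.5276, -0.8495)
  (0,1): δ = 108.87°  ·
  (0,2): δ = 7.52°  ✓
  (0,3): δ = 118.05°  ·
  (1,2): δ = 63.61°  ✓
  (1,3): δ = 46.92°  ✓
  (2,3): δ = 69.46°  ·
antipodal pairs: 3

count = 3; pairs: (0,2), (1,2), (1,3)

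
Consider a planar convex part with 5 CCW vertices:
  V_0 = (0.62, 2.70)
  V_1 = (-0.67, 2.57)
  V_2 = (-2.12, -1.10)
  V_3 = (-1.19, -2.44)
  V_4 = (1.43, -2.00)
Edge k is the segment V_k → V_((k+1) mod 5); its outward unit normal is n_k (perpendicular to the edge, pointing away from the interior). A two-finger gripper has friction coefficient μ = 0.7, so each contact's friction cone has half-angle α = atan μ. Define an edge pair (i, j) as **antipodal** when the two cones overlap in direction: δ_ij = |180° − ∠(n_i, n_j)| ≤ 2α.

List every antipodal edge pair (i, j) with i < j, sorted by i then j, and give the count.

α = atan 0.7 = 34.99°;  2α = 69.98°
n_0 = (-0.1003, +0.9950)
n_1 = (-0.9300, +0.3675)
n_2 = (-0.8215, -0.5702)
n_3 = (+0.1656, -0.9862)
n_4 = (+0.9855, +0.1698)
  (0,1): δ = 117.31°  ·
  (0,2): δ = 60.99°  ✓
  (0,3): δ = 3.78°  ✓
  (0,4): δ = 94.02°  ·
  (1,2): δ = 123.68°  ·
  (1,3): δ = 58.91°  ✓
  (1,4): δ = 31.34°  ✓
  (2,3): δ = 115.23°  ·
  (2,4): δ = 24.98°  ✓
  (3,4): δ = 89.75°  ·
antipodal pairs: 5

count = 5; pairs: (0,2), (0,3), (1,3), (1,4), (2,4)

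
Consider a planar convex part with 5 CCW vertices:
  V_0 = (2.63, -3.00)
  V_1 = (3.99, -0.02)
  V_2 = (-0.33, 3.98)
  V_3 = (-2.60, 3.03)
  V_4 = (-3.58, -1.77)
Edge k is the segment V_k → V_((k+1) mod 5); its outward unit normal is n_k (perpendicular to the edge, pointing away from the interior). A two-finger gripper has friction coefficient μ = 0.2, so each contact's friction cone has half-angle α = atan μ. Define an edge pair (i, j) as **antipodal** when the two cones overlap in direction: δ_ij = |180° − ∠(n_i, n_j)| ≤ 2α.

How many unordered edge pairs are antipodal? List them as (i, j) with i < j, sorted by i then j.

count = 1; pairs: (0,3)

α = atan 0.2 = 11.31°;  2α = 22.62°
n_0 = (+0.9097, -0.4152)
n_1 = (+0.6794, +0.7338)
n_2 = (-0.3861, +0.9225)
n_3 = (-0.9798, +0.2000)
n_4 = (-0.1943, -0.9809)
  (0,1): δ = 108.27°  ·
  (0,2): δ = 42.76°  ·
  (0,3): δ = 12.99°  ✓
  (0,4): δ = 103.33°  ·
  (1,2): δ = 114.49°  ·
  (1,3): δ = 58.74°  ·
  (1,4): δ = 31.59°  ·
  (2,3): δ = 124.25°  ·
  (2,4): δ = 33.91°  ·
  (3,4): δ = 89.66°  ·
antipodal pairs: 1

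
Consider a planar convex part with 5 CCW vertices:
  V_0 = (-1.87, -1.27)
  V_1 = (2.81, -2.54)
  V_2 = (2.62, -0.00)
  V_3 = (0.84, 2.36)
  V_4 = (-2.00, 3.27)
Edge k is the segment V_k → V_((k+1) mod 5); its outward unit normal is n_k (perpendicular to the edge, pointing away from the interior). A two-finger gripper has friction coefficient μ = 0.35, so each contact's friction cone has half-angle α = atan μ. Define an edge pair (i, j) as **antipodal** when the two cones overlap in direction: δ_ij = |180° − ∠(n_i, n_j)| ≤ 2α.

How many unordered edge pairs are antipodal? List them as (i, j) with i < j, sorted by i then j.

α = atan 0.35 = 19.29°;  2α = 38.58°
n_0 = (-0.2619, -0.9651)
n_1 = (+0.9972, +0.0746)
n_2 = (+0.7984, +0.6022)
n_3 = (+0.3051, +0.9523)
n_4 = (-0.9996, -0.0286)
  (0,1): δ = 70.54°  ·
  (0,2): δ = 37.79°  ✓
  (0,3): δ = 2.58°  ✓
  (0,4): δ = 106.82°  ·
  (1,2): δ = 147.25°  ·
  (1,3): δ = 112.04°  ·
  (1,4): δ = 2.64°  ✓
  (2,3): δ = 144.79°  ·
  (2,4): δ = 35.38°  ✓
  (3,4): δ = 70.59°  ·
antipodal pairs: 4

count = 4; pairs: (0,2), (0,3), (1,4), (2,4)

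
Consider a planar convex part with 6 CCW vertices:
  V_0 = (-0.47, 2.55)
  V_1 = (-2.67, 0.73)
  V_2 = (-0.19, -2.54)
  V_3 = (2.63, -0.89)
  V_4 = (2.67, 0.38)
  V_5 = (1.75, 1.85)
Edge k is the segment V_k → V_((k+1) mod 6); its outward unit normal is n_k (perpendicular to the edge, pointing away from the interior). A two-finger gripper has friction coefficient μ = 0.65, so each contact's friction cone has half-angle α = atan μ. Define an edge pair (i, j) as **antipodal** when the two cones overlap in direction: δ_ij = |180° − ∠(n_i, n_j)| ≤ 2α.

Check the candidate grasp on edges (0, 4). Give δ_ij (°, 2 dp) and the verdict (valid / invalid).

δ = 82.44°, invalid

α = atan 0.65 = 33.02°;  2α = 66.05°
edge 0: e_0 = (-2.20, -1.82);  n_0 = (-0.6374, +0.7705)
edge 4: e_4 = (-0.92, +1.47);  n_4 = (+0.8477, +0.5305)
∠(n_0, n_4) = 97.56°
δ = |180° − 97.56°| = 82.44°
82.44° > 2α = 66.05°  →  invalid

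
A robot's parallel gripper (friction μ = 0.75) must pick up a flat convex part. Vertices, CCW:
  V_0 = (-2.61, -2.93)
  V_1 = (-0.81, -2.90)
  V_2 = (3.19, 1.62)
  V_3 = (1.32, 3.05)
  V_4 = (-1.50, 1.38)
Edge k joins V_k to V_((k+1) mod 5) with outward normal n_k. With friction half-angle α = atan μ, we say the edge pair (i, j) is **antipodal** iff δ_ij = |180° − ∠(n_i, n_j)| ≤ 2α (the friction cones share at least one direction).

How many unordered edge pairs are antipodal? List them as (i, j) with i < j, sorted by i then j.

count = 5; pairs: (0,2), (0,3), (1,3), (1,4), (2,4)

α = atan 0.75 = 36.87°;  2α = 73.74°
n_0 = (+0.0167, -0.9999)
n_1 = (+0.7489, -0.6627)
n_2 = (+0.6075, +0.7944)
n_3 = (-0.5096, +0.8604)
n_4 = (-0.9684, +0.2494)
  (0,1): δ = 132.46°  ·
  (0,2): δ = 38.36°  ✓
  (0,3): δ = 29.68°  ✓
  (0,4): δ = 74.60°  ·
  (1,2): δ = 85.90°  ·
  (1,3): δ = 17.86°  ✓
  (1,4): δ = 27.07°  ✓
  (2,3): δ = 111.96°  ·
  (2,4): δ = 67.04°  ✓
  (3,4): δ = 135.08°  ·
antipodal pairs: 5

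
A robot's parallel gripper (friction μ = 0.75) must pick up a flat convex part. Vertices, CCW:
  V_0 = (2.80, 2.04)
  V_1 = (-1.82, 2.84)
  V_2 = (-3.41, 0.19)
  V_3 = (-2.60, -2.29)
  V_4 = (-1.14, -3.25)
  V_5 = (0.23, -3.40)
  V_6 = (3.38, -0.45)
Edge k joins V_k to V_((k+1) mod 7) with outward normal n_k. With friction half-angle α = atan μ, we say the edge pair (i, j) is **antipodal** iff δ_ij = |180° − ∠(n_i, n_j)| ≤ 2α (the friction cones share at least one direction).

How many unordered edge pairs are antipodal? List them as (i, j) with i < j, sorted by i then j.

α = atan 0.75 = 36.87°;  2α = 73.74°
n_0 = (+0.1706, +0.9853)
n_1 = (-0.8575, +0.5145)
n_2 = (-0.9506, -0.3105)
n_3 = (-0.5494, -0.8356)
n_4 = (-0.1088, -0.9941)
n_5 = (+0.6836, -0.7299)
n_6 = (+0.9739, +0.2269)
  (0,1): δ = 111.14°  ·
  (0,2): δ = 62.09°  ✓
  (0,3): δ = 23.50°  ✓
  (0,4): δ = 3.58°  ✓
  (0,5): δ = 52.95°  ✓
  (0,6): δ = 112.94°  ·
  (1,2): δ = 130.95°  ·
  (1,3): δ = 92.36°  ·
  (1,4): δ = 65.28°  ✓
  (1,5): δ = 15.91°  ✓
  (1,6): δ = 44.08°  ✓
  (2,3): δ = 141.41°  ·
  (2,4): δ = 114.34°  ·
  (2,5): δ = 64.97°  ✓
  (2,6): δ = 4.98°  ✓
  (3,4): δ = 152.92°  ·
  (3,5): δ = 103.55°  ·
  (3,6): δ = 43.56°  ✓
  (4,5): δ = 130.63°  ·
  (4,6): δ = 70.64°  ✓
  (5,6): δ = 120.01°  ·
antipodal pairs: 11

count = 11; pairs: (0,2), (0,3), (0,4), (0,5), (1,4), (1,5), (1,6), (2,5), (2,6), (3,6), (4,6)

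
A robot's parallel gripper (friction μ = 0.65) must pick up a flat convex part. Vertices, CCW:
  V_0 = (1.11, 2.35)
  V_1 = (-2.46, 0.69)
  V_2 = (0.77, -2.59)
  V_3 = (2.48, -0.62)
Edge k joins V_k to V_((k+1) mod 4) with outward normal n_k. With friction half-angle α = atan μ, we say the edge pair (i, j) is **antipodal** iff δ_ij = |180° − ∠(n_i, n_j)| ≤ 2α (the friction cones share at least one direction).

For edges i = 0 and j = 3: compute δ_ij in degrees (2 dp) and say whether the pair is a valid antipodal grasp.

δ = 89.83°, invalid

α = atan 0.65 = 33.02°;  2α = 66.05°
edge 0: e_0 = (-3.57, -1.66);  n_0 = (-0.4216, +0.9068)
edge 3: e_3 = (-1.37, +2.97);  n_3 = (+0.9080, +0.4189)
∠(n_0, n_3) = 90.17°
δ = |180° − 90.17°| = 89.83°
89.83° > 2α = 66.05°  →  invalid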